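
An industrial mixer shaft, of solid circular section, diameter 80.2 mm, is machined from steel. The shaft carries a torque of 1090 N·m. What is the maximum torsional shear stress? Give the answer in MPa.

J = πd⁴/32 = π(0.0802)⁴/32 = 4.062×10^-6 m⁴.
τ_max = T·r/J = 1090 × 0.0401 / 4.062×10^-6 = 1.076×10^7 Pa.

10.8 MPa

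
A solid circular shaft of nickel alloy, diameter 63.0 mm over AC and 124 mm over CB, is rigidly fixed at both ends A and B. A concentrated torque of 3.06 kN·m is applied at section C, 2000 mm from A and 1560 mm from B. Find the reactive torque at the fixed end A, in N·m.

151 N·m

Compatibility: T_A·a/J_AC = T_B·b/J_CB with T_A + T_B = T₀.
J_AC = 1.55×10^-6 m⁴, J_CB = 2.32×10^-5 m⁴, so T_A = T₀·(J_AC/a)/((J_AC/a)+(J_CB/b)) = 151.2 N·m, T_B = 2909 N·m.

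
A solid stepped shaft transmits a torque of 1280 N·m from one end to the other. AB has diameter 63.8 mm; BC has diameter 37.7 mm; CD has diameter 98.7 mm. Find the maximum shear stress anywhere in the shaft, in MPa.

Under the same torque, τ_max = 16T/(πd³) is largest where d is smallest — segment BC (d = 37.7 mm).
τ_max = 16·1280/(π·(0.0377)³) = 1.217×10^8 Pa.

122 MPa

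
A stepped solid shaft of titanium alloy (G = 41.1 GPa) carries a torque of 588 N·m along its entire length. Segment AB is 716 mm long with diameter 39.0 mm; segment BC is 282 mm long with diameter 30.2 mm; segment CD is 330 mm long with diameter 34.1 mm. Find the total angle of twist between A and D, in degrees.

J_AB = π(0.0390)⁴/32 = 2.27×10^-7 m⁴; J_BC = π(0.0302)⁴/32 = 8.17×10^-8 m⁴; J_CD = π(0.0341)⁴/32 = 1.33×10^-7 m⁴.
θ = (T/G)·Σ L_i/J_i = (588.0/41.1×10⁹)·(0.716/2.27×10^-7 + 0.282/8.17×10^-8 + 0.330/1.33×10^-7) = 0.1301 rad.

7.45°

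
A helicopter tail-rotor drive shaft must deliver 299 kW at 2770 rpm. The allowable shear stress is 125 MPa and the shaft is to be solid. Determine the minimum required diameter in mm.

34.8 mm

ω = 2π·2770/60 = 290.1 rad/s, so T = P/ω = 299×10³ / 290.1 = 1031 N·m.
For a solid shaft τ_max = 16T/(πd³), so d = (16T/(π τ_allow))^(1/3) = (16·1031/(π·1.25×10^8))^(1/3) = 0.03476 m.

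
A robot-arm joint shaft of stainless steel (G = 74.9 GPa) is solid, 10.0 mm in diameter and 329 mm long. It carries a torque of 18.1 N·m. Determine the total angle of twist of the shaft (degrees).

4.64°

J = πd⁴/32 = π(0.0100)⁴/32 = 9.817×10^-10 m⁴.
θ = T·L/(G·J) = 18.10 × 0.329 / (74.9×10⁹ × 9.817×10^-10) = 0.08098 rad.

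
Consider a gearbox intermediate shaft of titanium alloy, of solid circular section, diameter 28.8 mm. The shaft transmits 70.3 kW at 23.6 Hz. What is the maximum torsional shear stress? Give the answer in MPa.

101 MPa

ω = 2π·23.6 = 148.3 rad/s, so T = P/ω = 70.3×10³ / 148.3 = 474.1 N·m.
J = πd⁴/32 = π(0.0288)⁴/32 = 6.754×10^-8 m⁴.
τ_max = T·r/J = 474.1 × 0.0144 / 6.754×10^-8 = 1.011×10^8 Pa.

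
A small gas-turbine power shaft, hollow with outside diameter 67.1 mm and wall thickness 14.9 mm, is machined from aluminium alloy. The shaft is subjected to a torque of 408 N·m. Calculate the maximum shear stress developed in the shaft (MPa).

7.60 MPa

J = π(d_o⁴ − d_i⁴)/32 = π(0.0671⁴ − 0.0373⁴)/32 = 1.800×10^-6 m⁴.
τ_max = T·r/J = 408.0 × 0.0335 / 1.800×10^-6 = 7.604×10^6 Pa.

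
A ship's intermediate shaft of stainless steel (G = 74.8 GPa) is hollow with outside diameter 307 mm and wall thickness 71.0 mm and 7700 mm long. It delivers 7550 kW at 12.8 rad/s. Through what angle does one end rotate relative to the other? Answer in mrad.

76.0 mrad

ω = 12.8 rad/s, so T = P/ω = 7550×10³ / 12.80 = 589800 N·m.
J = π(d_o⁴ − d_i⁴)/32 = π(0.307⁴ − 0.165⁴)/32 = 7.993×10^-4 m⁴.
θ = T·L/(G·J) = 589800 × 7.70 / (74.8×10⁹ × 7.993×10^-4) = 0.07596 rad.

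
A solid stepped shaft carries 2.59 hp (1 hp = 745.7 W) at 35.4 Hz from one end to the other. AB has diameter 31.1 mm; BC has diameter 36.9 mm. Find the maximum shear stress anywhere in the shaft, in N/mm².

ω = 2π·35.4 = 222.4 rad/s, so T = P/ω = 2.59×745.7 / 222.4 = 8.683 N·m.
Under the same torque, τ_max = 16T/(πd³) is largest where d is smallest — segment AB (d = 31.1 mm).
τ_max = 16·8.683/(π·(0.0311)³) = 1.470×10^6 Pa.

1.47 N/mm²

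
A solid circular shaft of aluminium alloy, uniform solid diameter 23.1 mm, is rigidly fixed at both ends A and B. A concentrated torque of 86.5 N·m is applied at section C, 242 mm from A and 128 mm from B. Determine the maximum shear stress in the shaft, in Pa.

With uniform GJ and both ends fixed, compatibility θ_AC = θ_CB gives T_A·a = T_B·b, together with T_A + T_B = T₀.
T_A = T₀·b/(a+b) = 86.50·128/370.0 = 29.92 N·m; T_B = 56.58 N·m.
τ in each portion: τ_AC = 1.24×10^7 Pa, τ_CB = 2.34×10^7 Pa; maximum is in CB.
τ_max = T_CB·r/J = 56.58·0.0116/2.80×10^-8 = 2.338×10^7 Pa.

2.34e7 Pa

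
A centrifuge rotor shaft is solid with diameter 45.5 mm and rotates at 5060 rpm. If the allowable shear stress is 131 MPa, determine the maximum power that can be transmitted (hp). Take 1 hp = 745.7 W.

1720 hp

J = πd⁴/32 = π(0.0455)⁴/32 = 4.208×10^-7 m⁴.
T_max = τ_allow·J/r = 1.31×10^8 × 4.208×10^-7 / 0.0227 = 2423 N·m.
ω = 2π·5060/60 = 529.9 rad/s, so P_max = T_max·ω = 1.284×10^6 W.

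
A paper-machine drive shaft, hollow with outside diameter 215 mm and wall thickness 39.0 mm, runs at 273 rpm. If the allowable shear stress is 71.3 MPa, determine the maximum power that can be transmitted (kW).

J = π(d_o⁴ − d_i⁴)/32 = π(0.215⁴ − 0.137⁴)/32 = 1.752×10^-4 m⁴.
T_max = τ_allow·J/r = 7.13×10^7 × 1.752×10^-4 / 0.107 = 116200 N·m.
ω = 2π·273/60 = 28.59 rad/s, so P_max = T_max·ω = 3.322×10^6 W.

3320 kW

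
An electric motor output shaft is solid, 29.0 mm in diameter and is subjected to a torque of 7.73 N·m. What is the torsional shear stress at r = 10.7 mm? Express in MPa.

J = πd⁴/32 = π(0.0290)⁴/32 = 6.944×10^-8 m⁴.
Shear stress varies linearly with radius: τ = T·r/J = 7.730 × 0.0107 / 6.944×10^-8 = 1.191×10^6 Pa.

1.19 MPa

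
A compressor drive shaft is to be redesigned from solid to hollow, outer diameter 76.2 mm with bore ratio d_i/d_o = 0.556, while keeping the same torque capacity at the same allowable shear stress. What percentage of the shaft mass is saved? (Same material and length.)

Equal τ_max and T ⇒ the solid shaft needs d_s³ = d_o³(1−k⁴), so d_s = 76.2·(1−0.556⁴)^(1/3) = 73.69 mm.
Area ratio A_h/A_s = d_o²(1−k²)/d_s² = (1−k²)/(1−k⁴)^(2/3) = 0.7387.
Mass saving = 1 − 0.7387 = 26.1 %.

26.1 %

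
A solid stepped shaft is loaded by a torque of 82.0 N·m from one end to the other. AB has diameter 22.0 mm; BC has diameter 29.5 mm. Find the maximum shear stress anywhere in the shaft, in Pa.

3.92e7 Pa

Under the same torque, τ_max = 16T/(πd³) is largest where d is smallest — segment AB (d = 22.0 mm).
τ_max = 16·82.00/(π·(0.0220)³) = 3.922×10^7 Pa.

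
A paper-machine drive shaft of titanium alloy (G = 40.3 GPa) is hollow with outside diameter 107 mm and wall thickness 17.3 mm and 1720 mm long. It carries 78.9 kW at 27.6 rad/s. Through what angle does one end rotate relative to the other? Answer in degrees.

ω = 27.6 rad/s, so T = P/ω = 78.9×10³ / 27.60 = 2859 N·m.
J = π(d_o⁴ − d_i⁴)/32 = π(0.107⁴ − 0.0724⁴)/32 = 1.017×10^-5 m⁴.
θ = T·L/(G·J) = 2859 × 1.72 / (40.3×10⁹ × 1.017×10^-5) = 0.01200 rad.

0.687°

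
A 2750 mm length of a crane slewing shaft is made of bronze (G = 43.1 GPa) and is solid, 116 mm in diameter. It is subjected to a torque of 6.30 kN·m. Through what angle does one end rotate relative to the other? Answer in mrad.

22.6 mrad

J = πd⁴/32 = π(0.116)⁴/32 = 1.778×10^-5 m⁴.
θ = T·L/(G·J) = 6300 × 2.75 / (43.1×10⁹ × 1.778×10^-5) = 0.02261 rad.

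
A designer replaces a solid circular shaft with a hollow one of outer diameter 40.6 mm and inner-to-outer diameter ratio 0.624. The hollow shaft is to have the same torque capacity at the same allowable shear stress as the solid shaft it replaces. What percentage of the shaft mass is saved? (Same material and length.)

Equal τ_max and T ⇒ the solid shaft needs d_s³ = d_o³(1−k⁴), so d_s = 40.6·(1−0.624⁴)^(1/3) = 38.43 mm.
Area ratio A_h/A_s = d_o²(1−k²)/d_s² = (1−k²)/(1−k⁴)^(2/3) = 0.6814.
Mass saving = 1 − 0.6814 = 31.9 %.

31.9 %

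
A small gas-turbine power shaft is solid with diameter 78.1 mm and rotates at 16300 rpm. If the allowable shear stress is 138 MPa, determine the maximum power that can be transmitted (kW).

J = πd⁴/32 = π(0.0781)⁴/32 = 3.653×10^-6 m⁴.
T_max = τ_allow·J/r = 1.38×10^8 × 3.653×10^-6 / 0.0390 = 12910 N·m.
ω = 2π·16300/60 = 1707 rad/s, so P_max = T_max·ω = 2.203×10^7 W.

22000 kW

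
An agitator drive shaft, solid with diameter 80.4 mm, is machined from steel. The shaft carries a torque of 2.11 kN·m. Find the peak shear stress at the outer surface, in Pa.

J = πd⁴/32 = π(0.0804)⁴/32 = 4.102×10^-6 m⁴.
τ_max = T·r/J = 2110 × 0.0402 / 4.102×10^-6 = 2.068×10^7 Pa.

2.07e7 Pa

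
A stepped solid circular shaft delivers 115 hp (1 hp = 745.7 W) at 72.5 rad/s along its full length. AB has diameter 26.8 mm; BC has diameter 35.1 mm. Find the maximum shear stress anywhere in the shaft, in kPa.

313000 kPa

ω = 72.5 rad/s, so T = P/ω = 115×745.7 / 72.50 = 1183 N·m.
Under the same torque, τ_max = 16T/(πd³) is largest where d is smallest — segment AB (d = 26.8 mm).
τ_max = 16·1183/(π·(0.0268)³) = 3.130×10^8 Pa.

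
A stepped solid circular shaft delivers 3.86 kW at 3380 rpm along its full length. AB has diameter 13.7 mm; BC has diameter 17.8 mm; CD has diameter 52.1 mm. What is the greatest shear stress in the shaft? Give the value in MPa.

21.6 MPa

ω = 2π·3380/60 = 354.0 rad/s, so T = P/ω = 3.86×10³ / 354.0 = 10.91 N·m.
Under the same torque, τ_max = 16T/(πd³) is largest where d is smallest — segment AB (d = 13.7 mm).
τ_max = 16·10.91/(π·(0.0137)³) = 2.160×10^7 Pa.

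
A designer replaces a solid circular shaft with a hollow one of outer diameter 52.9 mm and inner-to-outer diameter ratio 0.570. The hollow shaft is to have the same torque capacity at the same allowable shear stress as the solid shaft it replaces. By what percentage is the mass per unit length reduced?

27.3 %

Equal τ_max and T ⇒ the solid shaft needs d_s³ = d_o³(1−k⁴), so d_s = 52.9·(1−0.570⁴)^(1/3) = 50.97 mm.
Area ratio A_h/A_s = d_o²(1−k²)/d_s² = (1−k²)/(1−k⁴)^(2/3) = 0.7272.
Mass saving = 1 − 0.7272 = 27.3 %.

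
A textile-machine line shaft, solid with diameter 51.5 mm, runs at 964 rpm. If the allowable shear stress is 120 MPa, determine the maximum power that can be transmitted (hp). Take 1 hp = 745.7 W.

436 hp

J = πd⁴/32 = π(0.0515)⁴/32 = 6.906×10^-7 m⁴.
T_max = τ_allow·J/r = 1.20×10^8 × 6.906×10^-7 / 0.0257 = 3218 N·m.
ω = 2π·964/60 = 100.9 rad/s, so P_max = T_max·ω = 3.249×10^5 W.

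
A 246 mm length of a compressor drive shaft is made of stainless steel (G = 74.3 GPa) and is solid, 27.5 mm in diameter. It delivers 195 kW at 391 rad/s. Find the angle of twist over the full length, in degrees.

ω = 391 rad/s, so T = P/ω = 195×10³ / 391.0 = 498.7 N·m.
J = πd⁴/32 = π(0.0275)⁴/32 = 5.615×10^-8 m⁴.
θ = T·L/(G·J) = 498.7 × 0.246 / (74.3×10⁹ × 5.615×10^-8) = 0.02941 rad.

1.68°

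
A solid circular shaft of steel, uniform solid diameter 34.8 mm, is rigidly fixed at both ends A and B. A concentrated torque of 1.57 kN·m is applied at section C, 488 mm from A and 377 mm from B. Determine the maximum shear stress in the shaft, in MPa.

107 MPa

With uniform GJ and both ends fixed, compatibility θ_AC = θ_CB gives T_A·a = T_B·b, together with T_A + T_B = T₀.
T_A = T₀·b/(a+b) = 1570·377/865.0 = 684.3 N·m; T_B = 885.7 N·m.
τ in each portion: τ_AC = 8.27×10^7 Pa, τ_CB = 1.07×10^8 Pa; maximum is in CB.
τ_max = T_CB·r/J = 885.7·0.0174/1.44×10^-7 = 1.070×10^8 Pa.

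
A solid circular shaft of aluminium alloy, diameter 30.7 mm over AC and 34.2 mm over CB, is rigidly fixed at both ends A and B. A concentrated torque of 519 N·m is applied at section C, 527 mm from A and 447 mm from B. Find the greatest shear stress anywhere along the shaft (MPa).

Compatibility: T_A·a/J_AC = T_B·b/J_CB with T_A + T_B = T₀.
J_AC = 8.72×10^-8 m⁴, J_CB = 1.34×10^-7 m⁴, so T_A = T₀·(J_AC/a)/((J_AC/a)+(J_CB/b)) = 184.3 N·m, T_B = 334.7 N·m.
τ in each portion: τ_AC = 3.24×10^7 Pa, τ_CB = 4.26×10^7 Pa; maximum is in CB.
τ_max = T_CB·r/J = 334.7·0.0171/1.34×10^-7 = 4.261×10^7 Pa.

42.6 MPa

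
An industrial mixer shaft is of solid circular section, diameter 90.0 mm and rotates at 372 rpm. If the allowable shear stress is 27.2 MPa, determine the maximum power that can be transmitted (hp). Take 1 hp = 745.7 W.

J = πd⁴/32 = π(0.0900)⁴/32 = 6.441×10^-6 m⁴.
T_max = τ_allow·J/r = 2.72×10^7 × 6.441×10^-6 / 0.0450 = 3893 N·m.
ω = 2π·372/60 = 38.96 rad/s, so P_max = T_max·ω = 1.517×10^5 W.

203 hp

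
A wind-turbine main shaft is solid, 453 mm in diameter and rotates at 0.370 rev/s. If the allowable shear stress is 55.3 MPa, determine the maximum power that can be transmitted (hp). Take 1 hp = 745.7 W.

3150 hp

J = πd⁴/32 = π(0.453)⁴/32 = 4.134×10^-3 m⁴.
T_max = τ_allow·J/r = 5.53×10^7 × 4.134×10^-3 / 0.227 = 1.009e6 N·m.
ω = 2π·0.370 = 2.325 rad/s, so P_max = T_max·ω = 2.347×10^6 W.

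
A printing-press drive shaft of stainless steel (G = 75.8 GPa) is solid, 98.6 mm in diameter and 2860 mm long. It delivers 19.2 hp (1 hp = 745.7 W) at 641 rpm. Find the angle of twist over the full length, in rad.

8.67e-4 rad

ω = 2π·641/60 = 67.13 rad/s, so T = P/ω = 19.2×745.7 / 67.13 = 213.3 N·m.
J = πd⁴/32 = π(0.0986)⁴/32 = 9.279×10^-6 m⁴.
θ = T·L/(G·J) = 213.3 × 2.86 / (75.8×10⁹ × 9.279×10^-6) = 8.673×10^-4 rad.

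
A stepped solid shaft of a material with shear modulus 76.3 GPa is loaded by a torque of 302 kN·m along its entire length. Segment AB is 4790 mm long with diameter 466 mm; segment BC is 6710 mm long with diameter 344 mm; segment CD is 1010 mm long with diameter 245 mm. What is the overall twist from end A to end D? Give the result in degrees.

1.99°

J_AB = π(0.466)⁴/32 = 4.63×10^-3 m⁴; J_BC = π(0.344)⁴/32 = 1.37×10^-3 m⁴; J_CD = π(0.245)⁴/32 = 3.54×10^-4 m⁴.
θ = (T/G)·Σ L_i/J_i = (302000/76.3×10⁹)·(4.79/4.63×10^-3 + 6.71/1.37×10^-3 + 1.01/3.54×10^-4) = 0.03472 rad.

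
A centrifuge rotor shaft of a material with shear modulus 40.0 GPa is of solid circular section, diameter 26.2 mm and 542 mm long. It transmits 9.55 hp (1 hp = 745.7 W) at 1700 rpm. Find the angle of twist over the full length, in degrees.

0.671°

ω = 2π·1700/60 = 178.0 rad/s, so T = P/ω = 9.55×745.7 / 178.0 = 40.00 N·m.
J = πd⁴/32 = π(0.0262)⁴/32 = 4.626×10^-8 m⁴.
θ = T·L/(G·J) = 40.00 × 0.542 / (40.0×10⁹ × 4.626×10^-8) = 0.01172 rad.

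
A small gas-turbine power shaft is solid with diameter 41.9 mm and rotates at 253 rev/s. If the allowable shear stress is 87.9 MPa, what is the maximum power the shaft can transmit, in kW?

2020 kW

J = πd⁴/32 = π(0.0419)⁴/32 = 3.026×10^-7 m⁴.
T_max = τ_allow·J/r = 8.79×10^7 × 3.026×10^-7 / 0.0209 = 1270 N·m.
ω = 2π·253 = 1590 rad/s, so P_max = T_max·ω = 2.018×10^6 W.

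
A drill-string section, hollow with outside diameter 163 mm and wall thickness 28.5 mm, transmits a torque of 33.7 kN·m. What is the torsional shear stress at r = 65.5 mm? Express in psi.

J = π(d_o⁴ − d_i⁴)/32 = π(0.163⁴ − 0.106⁴)/32 = 5.691×10^-5 m⁴.
Shear stress varies linearly with radius: τ = T·r/J = 33700 × 0.0655 / 5.691×10^-5 = 3.879×10^7 Pa.

5630 psi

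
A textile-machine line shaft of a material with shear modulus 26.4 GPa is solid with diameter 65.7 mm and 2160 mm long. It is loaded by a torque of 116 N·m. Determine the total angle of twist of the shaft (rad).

0.00519 rad

J = πd⁴/32 = π(0.0657)⁴/32 = 1.829×10^-6 m⁴.
θ = T·L/(G·J) = 116.0 × 2.16 / (26.4×10⁹ × 1.829×10^-6) = 5.189×10^-3 rad.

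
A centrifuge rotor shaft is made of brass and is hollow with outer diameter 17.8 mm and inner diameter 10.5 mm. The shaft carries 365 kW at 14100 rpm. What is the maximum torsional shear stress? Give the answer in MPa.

ω = 2π·14100/60 = 1477 rad/s, so T = P/ω = 365×10³ / 1477 = 247.2 N·m.
J = π(d_o⁴ − d_i⁴)/32 = π(0.0178⁴ − 0.0105⁴)/32 = 8.662×10^-9 m⁴.
τ_max = T·r/J = 247.2 × 0.00890 / 8.662×10^-9 = 2.540×10^8 Pa.

254 MPa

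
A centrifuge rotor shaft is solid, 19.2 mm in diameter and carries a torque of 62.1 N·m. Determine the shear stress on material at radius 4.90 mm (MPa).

J = πd⁴/32 = π(0.0192)⁴/32 = 1.334×10^-8 m⁴.
Shear stress varies linearly with radius: τ = T·r/J = 62.10 × 0.00490 / 1.334×10^-8 = 2.281×10^7 Pa.

22.8 MPa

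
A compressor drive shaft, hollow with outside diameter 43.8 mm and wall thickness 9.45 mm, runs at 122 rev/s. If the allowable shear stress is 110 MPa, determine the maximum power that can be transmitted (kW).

J = π(d_o⁴ − d_i⁴)/32 = π(0.0438⁴ − 0.0249⁴)/32 = 3.236×10^-7 m⁴.
T_max = τ_allow·J/r = 1.10×10^8 × 3.236×10^-7 / 0.0219 = 1625 N·m.
ω = 2π·122 = 766.5 rad/s, so P_max = T_max·ω = 1.246×10^6 W.

1250 kW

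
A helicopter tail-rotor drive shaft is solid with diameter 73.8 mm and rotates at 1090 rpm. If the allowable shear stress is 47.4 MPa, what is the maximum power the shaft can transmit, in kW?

J = πd⁴/32 = π(0.0738)⁴/32 = 2.912×10^-6 m⁴.
T_max = τ_allow·J/r = 4.74×10^7 × 2.912×10^-6 / 0.0369 = 3741 N·m.
ω = 2π·1090/60 = 114.1 rad/s, so P_max = T_max·ω = 4.270×10^5 W.

427 kW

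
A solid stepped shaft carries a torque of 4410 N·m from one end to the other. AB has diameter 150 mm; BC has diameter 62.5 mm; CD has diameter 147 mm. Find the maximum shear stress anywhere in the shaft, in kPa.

92000 kPa

Under the same torque, τ_max = 16T/(πd³) is largest where d is smallest — segment BC (d = 62.5 mm).
τ_max = 16·4410/(π·(0.0625)³) = 9.200×10^7 Pa.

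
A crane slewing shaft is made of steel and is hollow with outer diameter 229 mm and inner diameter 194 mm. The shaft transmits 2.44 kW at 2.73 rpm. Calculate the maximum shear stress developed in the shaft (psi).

1080 psi

ω = 2π·2.73/60 = 0.2859 rad/s, so T = P/ω = 2.44×10³ / 0.2859 = 8535 N·m.
J = π(d_o⁴ − d_i⁴)/32 = π(0.229⁴ − 0.194⁴)/32 = 1.309×10^-4 m⁴.
τ_max = T·r/J = 8535 × 0.115 / 1.309×10^-4 = 7.464×10^6 Pa.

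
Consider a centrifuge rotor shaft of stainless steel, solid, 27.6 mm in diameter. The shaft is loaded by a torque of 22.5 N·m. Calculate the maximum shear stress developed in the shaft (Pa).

J = πd⁴/32 = π(0.0276)⁴/32 = 5.697×10^-8 m⁴.
τ_max = T·r/J = 22.50 × 0.0138 / 5.697×10^-8 = 5.450×10^6 Pa.

5.45e6 Pa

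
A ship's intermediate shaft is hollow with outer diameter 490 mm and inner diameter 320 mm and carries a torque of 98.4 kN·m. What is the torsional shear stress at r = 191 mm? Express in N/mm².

J = π(d_o⁴ − d_i⁴)/32 = π(0.490⁴ − 0.320⁴)/32 = 4.630×10^-3 m⁴.
Shear stress varies linearly with radius: τ = T·r/J = 98400 × 0.191 / 4.630×10^-3 = 4.059×10^6 Pa.

4.06 N/mm²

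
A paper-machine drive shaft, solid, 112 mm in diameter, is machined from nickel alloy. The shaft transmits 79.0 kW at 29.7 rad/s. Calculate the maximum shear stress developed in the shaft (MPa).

ω = 29.7 rad/s, so T = P/ω = 79.0×10³ / 29.70 = 2660 N·m.
J = πd⁴/32 = π(0.112)⁴/32 = 1.545×10^-5 m⁴.
τ_max = T·r/J = 2660 × 0.0560 / 1.545×10^-5 = 9.642×10^6 Pa.

9.64 MPa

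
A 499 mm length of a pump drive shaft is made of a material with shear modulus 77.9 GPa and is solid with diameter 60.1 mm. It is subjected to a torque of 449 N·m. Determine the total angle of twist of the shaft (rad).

0.00225 rad

J = πd⁴/32 = π(0.0601)⁴/32 = 1.281×10^-6 m⁴.
θ = T·L/(G·J) = 449.0 × 0.499 / (77.9×10⁹ × 1.281×10^-6) = 2.245×10^-3 rad.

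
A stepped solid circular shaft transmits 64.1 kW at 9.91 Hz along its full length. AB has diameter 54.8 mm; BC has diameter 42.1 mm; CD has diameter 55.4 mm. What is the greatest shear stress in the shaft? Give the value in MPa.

70.3 MPa

ω = 2π·9.91 = 62.27 rad/s, so T = P/ω = 64.1×10³ / 62.27 = 1029 N·m.
Under the same torque, τ_max = 16T/(πd³) is largest where d is smallest — segment BC (d = 42.1 mm).
τ_max = 16·1029/(π·(0.0421)³) = 7.026×10^7 Pa.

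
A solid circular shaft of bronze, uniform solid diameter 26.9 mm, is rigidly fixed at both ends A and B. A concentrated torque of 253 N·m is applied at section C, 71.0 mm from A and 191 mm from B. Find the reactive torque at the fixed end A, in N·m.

184 N·m

With uniform GJ and both ends fixed, compatibility θ_AC = θ_CB gives T_A·a = T_B·b, together with T_A + T_B = T₀.
T_A = T₀·b/(a+b) = 253.0·191/262.0 = 184.4 N·m; T_B = 68.56 N·m.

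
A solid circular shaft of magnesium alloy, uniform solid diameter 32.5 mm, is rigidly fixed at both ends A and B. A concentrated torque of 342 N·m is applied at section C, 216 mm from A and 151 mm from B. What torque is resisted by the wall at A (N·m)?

With uniform GJ and both ends fixed, compatibility θ_AC = θ_CB gives T_A·a = T_B·b, together with T_A + T_B = T₀.
T_A = T₀·b/(a+b) = 342.0·151/367.0 = 140.7 N·m; T_B = 201.3 N·m.

141 N·m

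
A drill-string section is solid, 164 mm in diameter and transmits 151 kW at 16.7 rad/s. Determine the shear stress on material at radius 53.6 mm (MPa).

ω = 16.7 rad/s, so T = P/ω = 151×10³ / 16.70 = 9042 N·m.
J = πd⁴/32 = π(0.164)⁴/32 = 7.102×10^-5 m⁴.
Shear stress varies linearly with radius: τ = T·r/J = 9042 × 0.0536 / 7.102×10^-5 = 6.824×10^6 Pa.

6.82 MPa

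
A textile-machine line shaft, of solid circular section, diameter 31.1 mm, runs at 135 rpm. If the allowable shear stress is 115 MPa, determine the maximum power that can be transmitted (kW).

9.60 kW

J = πd⁴/32 = π(0.0311)⁴/32 = 9.184×10^-8 m⁴.
T_max = τ_allow·J/r = 1.15×10^8 × 9.184×10^-8 / 0.0156 = 679.2 N·m.
ω = 2π·135/60 = 14.14 rad/s, so P_max = T_max·ω = 9602 W.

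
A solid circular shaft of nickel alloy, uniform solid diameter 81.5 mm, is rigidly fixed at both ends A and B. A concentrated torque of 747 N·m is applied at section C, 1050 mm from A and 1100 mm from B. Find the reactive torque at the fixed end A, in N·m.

382 N·m

With uniform GJ and both ends fixed, compatibility θ_AC = θ_CB gives T_A·a = T_B·b, together with T_A + T_B = T₀.
T_A = T₀·b/(a+b) = 747.0·1100/2150 = 382.2 N·m; T_B = 364.8 N·m.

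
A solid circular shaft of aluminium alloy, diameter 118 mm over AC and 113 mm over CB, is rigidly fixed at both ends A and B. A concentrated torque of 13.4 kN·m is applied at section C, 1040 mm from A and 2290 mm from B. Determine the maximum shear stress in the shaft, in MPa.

30.1 MPa

Compatibility: T_A·a/J_AC = T_B·b/J_CB with T_A + T_B = T₀.
J_AC = 1.90×10^-5 m⁴, J_CB = 1.60×10^-5 m⁴, so T_A = T₀·(J_AC/a)/((J_AC/a)+(J_CB/b)) = 9697 N·m, T_B = 3703 N·m.
τ in each portion: τ_AC = 3.01×10^7 Pa, τ_CB = 1.31×10^7 Pa; maximum is in AC.
τ_max = T_AC·r/J = 9697·0.0590/1.90×10^-5 = 3.006×10^7 Pa.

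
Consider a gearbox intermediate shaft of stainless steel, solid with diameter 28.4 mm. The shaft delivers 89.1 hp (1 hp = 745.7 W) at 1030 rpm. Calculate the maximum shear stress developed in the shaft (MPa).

ω = 2π·1030/60 = 107.9 rad/s, so T = P/ω = 89.1×745.7 / 107.9 = 616.0 N·m.
J = πd⁴/32 = π(0.0284)⁴/32 = 6.387×10^-8 m⁴.
τ_max = T·r/J = 616.0 × 0.0142 / 6.387×10^-8 = 1.370×10^8 Pa.

137 MPa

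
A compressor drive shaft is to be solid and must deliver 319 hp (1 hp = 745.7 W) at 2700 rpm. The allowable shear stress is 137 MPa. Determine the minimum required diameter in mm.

ω = 2π·2700/60 = 282.7 rad/s, so T = P/ω = 319×745.7 / 282.7 = 841.3 N·m.
For a solid shaft τ_max = 16T/(πd³), so d = (16T/(π τ_allow))^(1/3) = (16·841.3/(π·1.37×10^8))^(1/3) = 0.03151 m.

31.5 mm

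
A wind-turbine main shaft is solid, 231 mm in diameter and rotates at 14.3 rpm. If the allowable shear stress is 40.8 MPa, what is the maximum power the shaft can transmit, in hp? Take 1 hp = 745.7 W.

198 hp

J = πd⁴/32 = π(0.231)⁴/32 = 2.795×10^-4 m⁴.
T_max = τ_allow·J/r = 4.08×10^7 × 2.795×10^-4 / 0.116 = 98750 N·m.
ω = 2π·14.3/60 = 1.497 rad/s, so P_max = T_max·ω = 1.479×10^5 W.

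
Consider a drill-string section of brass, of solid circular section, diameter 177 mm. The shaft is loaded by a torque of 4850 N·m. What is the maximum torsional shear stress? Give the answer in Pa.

J = πd⁴/32 = π(0.177)⁴/32 = 9.636×10^-5 m⁴.
τ_max = T·r/J = 4850 × 0.0885 / 9.636×10^-5 = 4.454×10^6 Pa.

4.45e6 Pa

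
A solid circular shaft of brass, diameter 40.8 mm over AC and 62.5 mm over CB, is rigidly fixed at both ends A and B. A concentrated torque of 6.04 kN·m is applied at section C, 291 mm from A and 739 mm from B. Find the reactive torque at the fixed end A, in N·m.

1910 N·m

Compatibility: T_A·a/J_AC = T_B·b/J_CB with T_A + T_B = T₀.
J_AC = 2.72×10^-7 m⁴, J_CB = 1.50×10^-6 m⁴, so T_A = T₀·(J_AC/a)/((J_AC/a)+(J_CB/b)) = 1906 N·m, T_B = 4134 N·m.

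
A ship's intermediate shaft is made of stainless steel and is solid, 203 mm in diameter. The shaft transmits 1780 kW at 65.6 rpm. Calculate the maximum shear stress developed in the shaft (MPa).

ω = 2π·65.6/60 = 6.870 rad/s, so T = P/ω = 1780×10³ / 6.870 = 259100 N·m.
J = πd⁴/32 = π(0.203)⁴/32 = 1.667×10^-4 m⁴.
τ_max = T·r/J = 259100 × 0.102 / 1.667×10^-4 = 1.578×10^8 Pa.

158 MPa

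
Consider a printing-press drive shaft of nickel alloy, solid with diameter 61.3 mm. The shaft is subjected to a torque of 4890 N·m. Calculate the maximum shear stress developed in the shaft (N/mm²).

108 N/mm²

J = πd⁴/32 = π(0.0613)⁴/32 = 1.386×10^-6 m⁴.
τ_max = T·r/J = 4890 × 0.0307 / 1.386×10^-6 = 1.081×10^8 Pa.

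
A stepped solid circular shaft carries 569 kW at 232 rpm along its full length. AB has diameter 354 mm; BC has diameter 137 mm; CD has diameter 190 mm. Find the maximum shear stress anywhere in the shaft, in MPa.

ω = 2π·232/60 = 24.29 rad/s, so T = P/ω = 569×10³ / 24.29 = 23420 N·m.
Under the same torque, τ_max = 16T/(πd³) is largest where d is smallest — segment BC (d = 137 mm).
τ_max = 16·23420/(π·(0.137)³) = 4.639×10^7 Pa.

46.4 MPa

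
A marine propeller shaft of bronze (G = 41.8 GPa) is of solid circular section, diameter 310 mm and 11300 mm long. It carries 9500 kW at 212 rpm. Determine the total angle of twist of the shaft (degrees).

7.31°

ω = 2π·212/60 = 22.20 rad/s, so T = P/ω = 9500×10³ / 22.20 = 427900 N·m.
J = πd⁴/32 = π(0.310)⁴/32 = 9.067×10^-4 m⁴.
θ = T·L/(G·J) = 427900 × 11.3 / (41.8×10⁹ × 9.067×10^-4) = 0.1276 rad.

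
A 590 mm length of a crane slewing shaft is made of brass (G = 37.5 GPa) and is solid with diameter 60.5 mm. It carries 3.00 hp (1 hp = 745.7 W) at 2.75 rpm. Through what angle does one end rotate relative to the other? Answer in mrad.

92.9 mrad

ω = 2π·2.75/60 = 0.2880 rad/s, so T = P/ω = 3.00×745.7 / 0.2880 = 7768 N·m.
J = πd⁴/32 = π(0.0605)⁴/32 = 1.315×10^-6 m⁴.
θ = T·L/(G·J) = 7768 × 0.590 / (37.5×10⁹ × 1.315×10^-6) = 0.09292 rad.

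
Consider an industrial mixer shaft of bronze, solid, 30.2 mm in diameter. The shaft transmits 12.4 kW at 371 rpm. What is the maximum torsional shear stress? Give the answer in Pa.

5.90e7 Pa

ω = 2π·371/60 = 38.85 rad/s, so T = P/ω = 12.4×10³ / 38.85 = 319.2 N·m.
J = πd⁴/32 = π(0.0302)⁴/32 = 8.166×10^-8 m⁴.
τ_max = T·r/J = 319.2 × 0.0151 / 8.166×10^-8 = 5.902×10^7 Pa.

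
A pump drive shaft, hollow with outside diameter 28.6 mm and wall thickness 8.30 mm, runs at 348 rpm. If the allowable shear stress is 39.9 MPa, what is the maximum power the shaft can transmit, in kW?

6.47 kW

J = π(d_o⁴ − d_i⁴)/32 = π(0.0286⁴ − 0.0120⁴)/32 = 6.365×10^-8 m⁴.
T_max = τ_allow·J/r = 3.99×10^7 × 6.365×10^-8 / 0.0143 = 177.6 N·m.
ω = 2π·348/60 = 36.44 rad/s, so P_max = T_max·ω = 6472 W.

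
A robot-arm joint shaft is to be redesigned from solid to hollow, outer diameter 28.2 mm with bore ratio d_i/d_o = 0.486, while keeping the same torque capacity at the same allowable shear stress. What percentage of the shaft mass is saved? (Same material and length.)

Equal τ_max and T ⇒ the solid shaft needs d_s³ = d_o³(1−k⁴), so d_s = 28.2·(1−0.486⁴)^(1/3) = 27.67 mm.
Area ratio A_h/A_s = d_o²(1−k²)/d_s² = (1−k²)/(1−k⁴)^(2/3) = 0.7936.
Mass saving = 1 − 0.7936 = 20.6 %.

20.6 %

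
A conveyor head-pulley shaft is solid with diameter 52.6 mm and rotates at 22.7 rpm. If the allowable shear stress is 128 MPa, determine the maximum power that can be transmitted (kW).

J = πd⁴/32 = π(0.0526)⁴/32 = 7.515×10^-7 m⁴.
T_max = τ_allow·J/r = 1.28×10^8 × 7.515×10^-7 / 0.0263 = 3658 N·m.
ω = 2π·22.7/60 = 2.377 rad/s, so P_max = T_max·ω = 8695 W.

8.69 kW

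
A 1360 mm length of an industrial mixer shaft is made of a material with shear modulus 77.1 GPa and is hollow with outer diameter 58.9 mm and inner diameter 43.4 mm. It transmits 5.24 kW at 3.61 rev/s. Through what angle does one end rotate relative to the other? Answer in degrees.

ω = 2π·3.61 = 22.68 rad/s, so T = P/ω = 5.24×10³ / 22.68 = 231.0 N·m.
J = π(d_o⁴ − d_i⁴)/32 = π(0.0589⁴ − 0.0434⁴)/32 = 8.333×10^-7 m⁴.
θ = T·L/(G·J) = 231.0 × 1.36 / (77.1×10⁹ × 8.333×10^-7) = 4.890×10^-3 rad.

0.280°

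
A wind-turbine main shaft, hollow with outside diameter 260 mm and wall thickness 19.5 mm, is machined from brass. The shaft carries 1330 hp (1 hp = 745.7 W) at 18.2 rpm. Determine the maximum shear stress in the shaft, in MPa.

315 MPa

ω = 2π·18.2/60 = 1.906 rad/s, so T = P/ω = 1330×745.7 / 1.906 = 520400 N·m.
J = π(d_o⁴ − d_i⁴)/32 = π(0.260⁴ − 0.221⁴)/32 = 2.144×10^-4 m⁴.
τ_max = T·r/J = 520400 × 0.130 / 2.144×10^-4 = 3.155×10^8 Pa.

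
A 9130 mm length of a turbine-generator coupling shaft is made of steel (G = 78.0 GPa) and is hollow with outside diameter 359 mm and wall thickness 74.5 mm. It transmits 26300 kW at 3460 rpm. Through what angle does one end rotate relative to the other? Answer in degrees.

ω = 2π·3460/60 = 362.3 rad/s, so T = P/ω = 26300×10³ / 362.3 = 72590 N·m.
J = π(d_o⁴ − d_i⁴)/32 = π(0.359⁴ − 0.210⁴)/32 = 1.440×10^-3 m⁴.
θ = T·L/(G·J) = 72590 × 9.13 / (78.0×10⁹ × 1.440×10^-3) = 5.901×10^-3 rad.

0.338°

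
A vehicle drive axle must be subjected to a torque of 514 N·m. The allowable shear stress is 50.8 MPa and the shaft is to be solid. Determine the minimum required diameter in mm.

For a solid shaft τ_max = 16T/(πd³), so d = (16T/(π τ_allow))^(1/3) = (16·514.0/(π·5.08×10^7))^(1/3) = 0.03721 m.

37.2 mm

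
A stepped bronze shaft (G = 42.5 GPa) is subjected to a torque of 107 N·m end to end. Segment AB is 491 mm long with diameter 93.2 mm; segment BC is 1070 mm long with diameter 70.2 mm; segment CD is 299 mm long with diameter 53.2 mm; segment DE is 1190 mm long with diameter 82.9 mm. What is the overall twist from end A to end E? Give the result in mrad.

2.90 mrad

J_AB = π(0.0932)⁴/32 = 7.41×10^-6 m⁴; J_BC = π(0.0702)⁴/32 = 2.38×10^-6 m⁴; J_CD = π(0.0532)⁴/32 = 7.86×10^-7 m⁴; J_DE = π(0.0829)⁴/32 = 4.64×10^-6 m⁴.
θ = (T/G)·Σ L_i/J_i = (107.0/42.5×10⁹)·(0.491/7.41×10^-6 + 1.07/2.38×10^-6 + 0.299/7.86×10^-7 + 1.19/4.64×10^-6) = 2.900×10^-3 rad.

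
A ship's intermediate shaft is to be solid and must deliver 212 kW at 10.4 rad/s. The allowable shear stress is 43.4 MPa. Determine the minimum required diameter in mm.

ω = 10.4 rad/s, so T = P/ω = 212×10³ / 10.40 = 20380 N·m.
For a solid shaft τ_max = 16T/(πd³), so d = (16T/(π τ_allow))^(1/3) = (16·20380/(π·4.34×10^7))^(1/3) = 0.1337 m.

134 mm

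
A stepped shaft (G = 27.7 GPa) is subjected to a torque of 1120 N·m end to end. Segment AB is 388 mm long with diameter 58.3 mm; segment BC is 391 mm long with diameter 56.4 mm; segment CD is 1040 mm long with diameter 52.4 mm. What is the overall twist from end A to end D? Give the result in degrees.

J_AB = π(0.0583)⁴/32 = 1.13×10^-6 m⁴; J_BC = π(0.0564)⁴/32 = 9.93×10^-7 m⁴; J_CD = π(0.0524)⁴/32 = 7.40×10^-7 m⁴.
θ = (T/G)·Σ L_i/J_i = (1120/27.7×10⁹)·(0.388/1.13×10^-6 + 0.391/9.93×10^-7 + 1.04/7.40×10^-7) = 0.08656 rad.

4.96°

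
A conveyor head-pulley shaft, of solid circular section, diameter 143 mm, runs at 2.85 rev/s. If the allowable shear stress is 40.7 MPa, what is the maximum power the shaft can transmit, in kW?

J = πd⁴/32 = π(0.143)⁴/32 = 4.105×10^-5 m⁴.
T_max = τ_allow·J/r = 4.07×10^7 × 4.105×10^-5 / 0.0715 = 23370 N·m.
ω = 2π·2.85 = 17.91 rad/s, so P_max = T_max·ω = 4.185×10^5 W.

418 kW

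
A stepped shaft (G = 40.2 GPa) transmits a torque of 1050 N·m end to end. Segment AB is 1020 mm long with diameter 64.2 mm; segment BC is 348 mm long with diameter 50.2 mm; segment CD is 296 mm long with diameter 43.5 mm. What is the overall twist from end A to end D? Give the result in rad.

0.0525 rad

J_AB = π(0.0642)⁴/32 = 1.67×10^-6 m⁴; J_BC = π(0.0502)⁴/32 = 6.23×10^-7 m⁴; J_CD = π(0.0435)⁴/32 = 3.52×10^-7 m⁴.
θ = (T/G)·Σ L_i/J_i = (1050/40.2×10⁹)·(1.02/1.67×10^-6 + 0.348/6.23×10^-7 + 0.296/3.52×10^-7) = 0.05255 rad.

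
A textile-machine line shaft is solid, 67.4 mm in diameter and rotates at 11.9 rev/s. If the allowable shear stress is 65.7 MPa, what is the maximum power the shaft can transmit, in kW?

295 kW

J = πd⁴/32 = π(0.0674)⁴/32 = 2.026×10^-6 m⁴.
T_max = τ_allow·J/r = 6.57×10^7 × 2.026×10^-6 / 0.0337 = 3950 N·m.
ω = 2π·11.9 = 74.77 rad/s, so P_max = T_max·ω = 2.953×10^5 W.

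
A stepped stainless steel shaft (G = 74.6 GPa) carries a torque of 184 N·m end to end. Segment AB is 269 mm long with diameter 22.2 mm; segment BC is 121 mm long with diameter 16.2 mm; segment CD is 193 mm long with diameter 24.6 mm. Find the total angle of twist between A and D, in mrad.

J_AB = π(0.0222)⁴/32 = 2.38×10^-8 m⁴; J_BC = π(0.0162)⁴/32 = 6.76×10^-9 m⁴; J_CD = π(0.0246)⁴/32 = 3.60×10^-8 m⁴.
θ = (T/G)·Σ L_i/J_i = (184.0/74.6×10⁹)·(0.269/2.38×10^-8 + 0.121/6.76×10^-9 + 0.193/3.60×10^-8) = 0.08520 rad.

85.2 mrad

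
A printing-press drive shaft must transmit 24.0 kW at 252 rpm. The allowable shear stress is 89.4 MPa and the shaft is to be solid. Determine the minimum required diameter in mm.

37.3 mm

ω = 2π·252/60 = 26.39 rad/s, so T = P/ω = 24.0×10³ / 26.39 = 909.5 N·m.
For a solid shaft τ_max = 16T/(πd³), so d = (16T/(π τ_allow))^(1/3) = (16·909.5/(π·8.94×10^7))^(1/3) = 0.03728 m.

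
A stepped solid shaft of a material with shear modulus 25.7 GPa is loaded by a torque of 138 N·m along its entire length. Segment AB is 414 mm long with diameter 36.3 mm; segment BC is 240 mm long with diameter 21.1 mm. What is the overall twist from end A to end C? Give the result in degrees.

4.54°

J_AB = π(0.0363)⁴/32 = 1.70×10^-7 m⁴; J_BC = π(0.0211)⁴/32 = 1.95×10^-8 m⁴.
θ = (T/G)·Σ L_i/J_i = (138.0/25.7×10⁹)·(0.414/1.70×10^-7 + 0.240/1.95×10^-8) = 0.07927 rad.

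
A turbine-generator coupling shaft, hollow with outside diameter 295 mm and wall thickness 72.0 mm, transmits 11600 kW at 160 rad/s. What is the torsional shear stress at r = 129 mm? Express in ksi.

1.96 ksi

ω = 160 rad/s, so T = P/ω = 11600×10³ / 160.0 = 72500 N·m.
J = π(d_o⁴ − d_i⁴)/32 = π(0.295⁴ − 0.151⁴)/32 = 6.925×10^-4 m⁴.
Shear stress varies linearly with radius: τ = T·r/J = 72500 × 0.129 / 6.925×10^-4 = 1.351×10^7 Pa.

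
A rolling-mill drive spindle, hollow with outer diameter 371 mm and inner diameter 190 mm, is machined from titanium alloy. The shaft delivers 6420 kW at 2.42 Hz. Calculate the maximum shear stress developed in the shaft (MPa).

ω = 2π·2.42 = 15.21 rad/s, so T = P/ω = 6420×10³ / 15.21 = 422200 N·m.
J = π(d_o⁴ − d_i⁴)/32 = π(0.371⁴ − 0.190⁴)/32 = 1.732×10^-3 m⁴.
τ_max = T·r/J = 422200 × 0.185 / 1.732×10^-3 = 4.522×10^7 Pa.

45.2 MPa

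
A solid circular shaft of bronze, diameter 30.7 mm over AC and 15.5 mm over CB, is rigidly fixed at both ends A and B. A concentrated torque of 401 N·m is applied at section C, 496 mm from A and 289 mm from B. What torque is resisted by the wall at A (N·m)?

Compatibility: T_A·a/J_AC = T_B·b/J_CB with T_A + T_B = T₀.
J_AC = 8.72×10^-8 m⁴, J_CB = 5.67×10^-9 m⁴, so T_A = T₀·(J_AC/a)/((J_AC/a)+(J_CB/b)) = 360.8 N·m, T_B = 40.23 N·m.

361 N·m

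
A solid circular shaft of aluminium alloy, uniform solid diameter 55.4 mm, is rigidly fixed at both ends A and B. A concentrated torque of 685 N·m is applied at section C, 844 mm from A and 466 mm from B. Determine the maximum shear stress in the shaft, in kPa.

With uniform GJ and both ends fixed, compatibility θ_AC = θ_CB gives T_A·a = T_B·b, together with T_A + T_B = T₀.
T_A = T₀·b/(a+b) = 685.0·466/1310 = 243.7 N·m; T_B = 441.3 N·m.
τ in each portion: τ_AC = 7.30×10^6 Pa, τ_CB = 1.32×10^7 Pa; maximum is in CB.
τ_max = T_CB·r/J = 441.3·0.0277/9.25×10^-7 = 1.322×10^7 Pa.

13200 kPa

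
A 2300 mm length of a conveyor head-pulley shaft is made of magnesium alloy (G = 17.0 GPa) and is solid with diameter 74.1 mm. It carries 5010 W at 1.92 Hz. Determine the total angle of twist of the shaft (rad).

0.0190 rad

ω = 2π·1.92 = 12.06 rad/s, so T = P/ω = 5010 / 12.06 = 415.3 N·m.
J = πd⁴/32 = π(0.0741)⁴/32 = 2.960×10^-6 m⁴.
θ = T·L/(G·J) = 415.3 × 2.30 / (17.0×10⁹ × 2.960×10^-6) = 0.01898 rad.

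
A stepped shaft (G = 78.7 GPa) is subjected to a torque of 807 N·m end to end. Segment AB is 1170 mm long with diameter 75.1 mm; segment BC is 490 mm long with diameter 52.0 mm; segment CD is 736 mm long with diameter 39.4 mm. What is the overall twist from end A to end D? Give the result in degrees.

2.45°

J_AB = π(0.0751)⁴/32 = 3.12×10^-6 m⁴; J_BC = π(0.0520)⁴/32 = 7.18×10^-7 m⁴; J_CD = π(0.0394)⁴/32 = 2.37×10^-7 m⁴.
θ = (T/G)·Σ L_i/J_i = (807.0/78.7×10⁹)·(1.17/3.12×10^-6 + 0.490/7.18×10^-7 + 0.736/2.37×10^-7) = 0.04274 rad.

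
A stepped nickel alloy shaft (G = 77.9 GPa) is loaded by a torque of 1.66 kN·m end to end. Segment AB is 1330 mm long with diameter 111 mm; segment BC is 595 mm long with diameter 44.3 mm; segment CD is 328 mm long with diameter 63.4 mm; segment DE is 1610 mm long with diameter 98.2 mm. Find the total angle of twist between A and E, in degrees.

2.50°

J_AB = π(0.111)⁴/32 = 1.49×10^-5 m⁴; J_BC = π(0.0443)⁴/32 = 3.78×10^-7 m⁴; J_CD = π(0.0634)⁴/32 = 1.59×10^-6 m⁴; J_DE = π(0.0982)⁴/32 = 9.13×10^-6 m⁴.
θ = (T/G)·Σ L_i/J_i = (1660/77.9×10⁹)·(1.33/1.49×10^-5 + 0.595/3.78×10^-7 + 0.328/1.59×10^-6 + 1.61/9.13×10^-6) = 0.04360 rad.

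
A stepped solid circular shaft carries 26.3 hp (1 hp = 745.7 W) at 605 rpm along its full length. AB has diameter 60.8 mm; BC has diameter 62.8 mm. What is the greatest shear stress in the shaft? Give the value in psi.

1020 psi

ω = 2π·605/60 = 63.36 rad/s, so T = P/ω = 26.3×745.7 / 63.36 = 309.6 N·m.
Under the same torque, τ_max = 16T/(πd³) is largest where d is smallest — segment AB (d = 60.8 mm).
τ_max = 16·309.6/(π·(0.0608)³) = 7.014×10^6 Pa.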